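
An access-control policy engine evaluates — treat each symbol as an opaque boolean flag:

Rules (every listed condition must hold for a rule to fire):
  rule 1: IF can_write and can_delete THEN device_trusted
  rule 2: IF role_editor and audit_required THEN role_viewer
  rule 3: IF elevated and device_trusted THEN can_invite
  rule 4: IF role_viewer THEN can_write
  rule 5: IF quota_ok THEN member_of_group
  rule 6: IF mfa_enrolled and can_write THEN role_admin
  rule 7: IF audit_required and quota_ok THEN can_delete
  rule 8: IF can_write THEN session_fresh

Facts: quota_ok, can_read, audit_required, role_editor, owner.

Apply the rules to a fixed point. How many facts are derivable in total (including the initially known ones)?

11

Round 1 — rule 2, rule 5, rule 7, derive role_viewer, member_of_group, can_delete.
Round 2 — rule 4, derive can_write.
Round 3 — rule 1, rule 8, derive device_trusted, session_fresh.
Closure: {audit_required, can_delete, can_read, can_write, device_trusted, member_of_group, owner, quota_ok, role_editor, role_viewer, session_fresh} — 11 facts.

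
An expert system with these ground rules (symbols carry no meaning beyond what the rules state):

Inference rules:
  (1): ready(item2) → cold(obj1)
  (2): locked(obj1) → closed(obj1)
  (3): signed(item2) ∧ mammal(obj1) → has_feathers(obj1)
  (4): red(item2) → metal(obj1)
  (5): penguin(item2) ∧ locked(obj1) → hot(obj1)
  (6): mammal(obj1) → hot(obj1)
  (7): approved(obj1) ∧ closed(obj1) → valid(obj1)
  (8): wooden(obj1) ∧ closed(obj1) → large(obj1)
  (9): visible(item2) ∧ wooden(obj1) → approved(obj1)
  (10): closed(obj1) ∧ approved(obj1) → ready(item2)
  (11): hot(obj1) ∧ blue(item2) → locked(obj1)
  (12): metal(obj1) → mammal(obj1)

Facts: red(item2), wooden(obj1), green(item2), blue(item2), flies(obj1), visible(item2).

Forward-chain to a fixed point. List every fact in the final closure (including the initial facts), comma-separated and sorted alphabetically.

approved(obj1), blue(item2), closed(obj1), cold(obj1), flies(obj1), green(item2), hot(obj1), large(obj1), locked(obj1), mammal(obj1), metal(obj1), ready(item2), red(item2), valid(obj1), visible(item2), wooden(obj1)

Round 1 — (4), (9), derive metal(obj1), approved(obj1).
Round 2 — (12), derive mammal(obj1).
Round 3 — (6), derive hot(obj1).
Round 4 — (11), derive locked(obj1).
Round 5 — (2), derive closed(obj1).
Round 6 — (7), (8), (10), derive valid(obj1), large(obj1), ready(item2).
Round 7 — (1), derive cold(obj1).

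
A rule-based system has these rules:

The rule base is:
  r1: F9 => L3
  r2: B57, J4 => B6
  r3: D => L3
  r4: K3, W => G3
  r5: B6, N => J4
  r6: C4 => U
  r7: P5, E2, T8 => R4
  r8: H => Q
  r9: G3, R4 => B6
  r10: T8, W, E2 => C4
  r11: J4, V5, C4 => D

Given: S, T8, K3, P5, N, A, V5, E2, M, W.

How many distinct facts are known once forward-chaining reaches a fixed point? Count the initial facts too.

[1] r4 [K3, W => G3]; r7 [P5, E2, T8 => R4]; r10 [T8, W, E2 => C4]. ⇒ new: G3, R4, C4.
[2] r6 [C4 => U]; r9 [G3, R4 => B6]. ⇒ new: U, B6.
[3] r5 [B6, N => J4]. ⇒ new: J4.
[4] r11 [J4, V5, C4 => D]. ⇒ new: D.
[5] r3 [D => L3]. ⇒ new: L3.
Closure: {A, B6, C4, D, E2, G3, J4, K3, L3, M, N, P5, R4, S, T8, U, V5, W} — 18 facts.

18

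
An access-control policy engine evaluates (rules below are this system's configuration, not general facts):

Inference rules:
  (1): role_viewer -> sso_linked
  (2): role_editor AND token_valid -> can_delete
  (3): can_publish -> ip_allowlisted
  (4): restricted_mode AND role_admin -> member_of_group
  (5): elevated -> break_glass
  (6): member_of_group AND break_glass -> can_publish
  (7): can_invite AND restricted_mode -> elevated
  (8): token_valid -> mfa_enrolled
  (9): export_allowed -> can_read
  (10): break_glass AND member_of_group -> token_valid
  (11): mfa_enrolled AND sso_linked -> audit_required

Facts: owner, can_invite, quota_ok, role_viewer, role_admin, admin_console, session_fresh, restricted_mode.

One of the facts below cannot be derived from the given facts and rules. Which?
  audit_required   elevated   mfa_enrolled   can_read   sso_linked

Round 1 — (1), (4), (7), derive sso_linked, member_of_group, elevated.
Round 2 — (5), derive break_glass.
Round 3 — (6), (10), derive can_publish, token_valid.
Round 4 — (3), (8), derive ip_allowlisted, mfa_enrolled.
Round 5 — (11), derive audit_required.
Derived: elevated (round 1), audit_required (round 5), mfa_enrolled (round 4), sso_linked (round 1). can_read never appears in any round.

can_read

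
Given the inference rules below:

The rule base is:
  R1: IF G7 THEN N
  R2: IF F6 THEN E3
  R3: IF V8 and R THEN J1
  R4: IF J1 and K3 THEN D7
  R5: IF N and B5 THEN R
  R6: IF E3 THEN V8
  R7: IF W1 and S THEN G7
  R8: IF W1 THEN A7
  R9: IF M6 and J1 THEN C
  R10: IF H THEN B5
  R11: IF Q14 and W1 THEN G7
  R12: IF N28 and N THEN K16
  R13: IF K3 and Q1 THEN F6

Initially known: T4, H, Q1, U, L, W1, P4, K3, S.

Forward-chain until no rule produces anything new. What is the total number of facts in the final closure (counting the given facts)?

Round 1: R7 [IF W1 and S THEN G7]; R8 [IF W1 THEN A7]; R10 [IF H THEN B5]; R13 [IF K3 and Q1 THEN F6]. New: G7, A7, B5, F6.
Round 2: R1 [IF G7 THEN N]; R2 [IF F6 THEN E3]. New: N, E3.
Round 3: R5 [IF N and B5 THEN R]; R6 [IF E3 THEN V8]. New: R, V8.
Round 4: R3 [IF V8 and R THEN J1]. New: J1.
Round 5: R4 [IF J1 and K3 THEN D7]. New: D7.
Closure: {A7, B5, D7, E3, F6, G7, H, J1, K3, L, N, P4, Q1, R, S, T4, U, V8, W1} — 19 facts.

19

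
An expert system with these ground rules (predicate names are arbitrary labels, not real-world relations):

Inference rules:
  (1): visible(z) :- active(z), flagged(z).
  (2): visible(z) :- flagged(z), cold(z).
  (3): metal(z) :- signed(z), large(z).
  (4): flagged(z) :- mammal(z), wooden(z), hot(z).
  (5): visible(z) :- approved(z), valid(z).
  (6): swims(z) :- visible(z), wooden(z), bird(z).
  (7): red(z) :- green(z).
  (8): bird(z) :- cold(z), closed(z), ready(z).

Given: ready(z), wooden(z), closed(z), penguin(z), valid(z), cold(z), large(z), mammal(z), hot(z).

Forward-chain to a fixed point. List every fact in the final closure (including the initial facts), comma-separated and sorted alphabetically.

bird(z), closed(z), cold(z), flagged(z), hot(z), large(z), mammal(z), penguin(z), ready(z), swims(z), valid(z), visible(z), wooden(z)

[1] (4) [flagged(z) :- mammal(z), wooden(z), hot(z).]; (8) [bird(z) :- cold(z), closed(z), ready(z).]. ⇒ new: flagged(z), bird(z).
[2] (2) [visible(z) :- flagged(z), cold(z).]. ⇒ new: visible(z).
[3] (6) [swims(z) :- visible(z), wooden(z), bird(z).]. ⇒ new: swims(z).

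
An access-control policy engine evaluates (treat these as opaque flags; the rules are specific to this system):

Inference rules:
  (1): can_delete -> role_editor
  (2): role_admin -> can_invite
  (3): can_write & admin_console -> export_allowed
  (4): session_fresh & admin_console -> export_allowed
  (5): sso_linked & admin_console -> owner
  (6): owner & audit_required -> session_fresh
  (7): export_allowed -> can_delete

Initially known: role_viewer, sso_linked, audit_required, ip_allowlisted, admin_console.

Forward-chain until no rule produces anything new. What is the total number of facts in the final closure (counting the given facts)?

Round 1: (5) [sso_linked & admin_console -> owner]. Adds owner.
Round 2: (6) [owner & audit_required -> session_fresh]. Adds session_fresh.
Round 3: (4) [session_fresh & admin_console -> export_allowed]. Adds export_allowed.
Round 4: (7) [export_allowed -> can_delete]. Adds can_delete.
Round 5: (1) [can_delete -> role_editor]. Adds role_editor.
Closure: {admin_console, audit_required, can_delete, export_allowed, ip_allowlisted, owner, role_editor, role_viewer, session_fresh, sso_linked} — 10 facts.

10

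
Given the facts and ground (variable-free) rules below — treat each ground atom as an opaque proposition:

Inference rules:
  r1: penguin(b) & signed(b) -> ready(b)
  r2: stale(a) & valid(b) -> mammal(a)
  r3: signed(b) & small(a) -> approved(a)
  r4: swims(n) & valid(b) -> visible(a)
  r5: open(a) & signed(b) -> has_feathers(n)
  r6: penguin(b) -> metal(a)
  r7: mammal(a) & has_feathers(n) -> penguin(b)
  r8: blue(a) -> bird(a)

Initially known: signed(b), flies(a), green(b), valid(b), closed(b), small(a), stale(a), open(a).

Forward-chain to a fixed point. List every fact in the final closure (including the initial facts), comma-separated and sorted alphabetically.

[1] r2 [stale(a) & valid(b) -> mammal(a)]; r3 [signed(b) & small(a) -> approved(a)]; r5 [open(a) & signed(b) -> has_feathers(n)]. ⇒ new: mammal(a), approved(a), has_feathers(n).
[2] r7 [mammal(a) & has_feathers(n) -> penguin(b)]. ⇒ new: penguin(b).
[3] r1 [penguin(b) & signed(b) -> ready(b)]; r6 [penguin(b) -> metal(a)]. ⇒ new: ready(b), metal(a).

approved(a), closed(b), flies(a), green(b), has_feathers(n), mammal(a), metal(a), open(a), penguin(b), ready(b), signed(b), small(a), stale(a), valid(b)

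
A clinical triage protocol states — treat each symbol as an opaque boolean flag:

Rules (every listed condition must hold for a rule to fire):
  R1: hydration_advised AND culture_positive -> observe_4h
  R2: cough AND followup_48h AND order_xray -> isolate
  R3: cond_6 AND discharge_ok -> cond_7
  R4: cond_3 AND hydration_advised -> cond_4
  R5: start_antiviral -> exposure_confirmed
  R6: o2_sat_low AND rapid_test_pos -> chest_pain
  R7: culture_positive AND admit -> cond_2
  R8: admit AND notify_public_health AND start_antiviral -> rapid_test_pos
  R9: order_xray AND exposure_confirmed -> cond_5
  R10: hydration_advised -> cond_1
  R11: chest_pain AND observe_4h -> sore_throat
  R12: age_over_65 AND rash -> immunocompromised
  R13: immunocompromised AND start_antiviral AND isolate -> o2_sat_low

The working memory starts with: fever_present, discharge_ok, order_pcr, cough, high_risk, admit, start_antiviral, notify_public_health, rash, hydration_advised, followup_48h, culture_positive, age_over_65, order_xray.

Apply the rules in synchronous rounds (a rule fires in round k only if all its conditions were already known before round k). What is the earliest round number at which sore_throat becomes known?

4

Round 1: R1 [hydration_advised AND culture_positive -> observe_4h]; R2 [cough AND followup_48h AND order_xray -> isolate]; R5 [start_antiviral -> exposure_confirmed]; R7 [culture_positive AND admit -> cond_2]; R8 [admit AND notify_public_health AND start_antiviral -> rapid_test_pos]; R10 [hydration_advised -> cond_1]; R12 [age_over_65 AND rash -> immunocompromised]. New: observe_4h, isolate, exposure_confirmed, cond_2, rapid_test_pos, cond_1, immunocompromised.
Round 2: R9 [order_xray AND exposure_confirmed -> cond_5]; R13 [immunocompromised AND start_antiviral AND isolate -> o2_sat_low]. New: cond_5, o2_sat_low.
Round 3: R6 [o2_sat_low AND rapid_test_pos -> chest_pain]. New: chest_pain.
Round 4: R11 [chest_pain AND observe_4h -> sore_throat]. New: sore_throat.
sore_throat first appears in round 4.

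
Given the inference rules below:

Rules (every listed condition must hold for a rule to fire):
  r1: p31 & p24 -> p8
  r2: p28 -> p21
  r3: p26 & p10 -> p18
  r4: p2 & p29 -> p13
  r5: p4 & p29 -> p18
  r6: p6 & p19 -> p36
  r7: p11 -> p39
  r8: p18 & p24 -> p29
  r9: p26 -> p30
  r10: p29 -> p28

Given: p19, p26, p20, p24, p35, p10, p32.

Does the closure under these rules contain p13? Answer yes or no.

Round 1: r3 [p26 & p10 -> p18]; r9 [p26 -> p30]. Adds p18, p30.
Round 2: r8 [p18 & p24 -> p29]. Adds p29.
Round 3: r10 [p29 -> p28]. Adds p28.
Round 4: r2 [p28 -> p21]. Adds p21.
Fixed point reached. p13 is concluded only by r4; r4 needs p2 (never derived).

no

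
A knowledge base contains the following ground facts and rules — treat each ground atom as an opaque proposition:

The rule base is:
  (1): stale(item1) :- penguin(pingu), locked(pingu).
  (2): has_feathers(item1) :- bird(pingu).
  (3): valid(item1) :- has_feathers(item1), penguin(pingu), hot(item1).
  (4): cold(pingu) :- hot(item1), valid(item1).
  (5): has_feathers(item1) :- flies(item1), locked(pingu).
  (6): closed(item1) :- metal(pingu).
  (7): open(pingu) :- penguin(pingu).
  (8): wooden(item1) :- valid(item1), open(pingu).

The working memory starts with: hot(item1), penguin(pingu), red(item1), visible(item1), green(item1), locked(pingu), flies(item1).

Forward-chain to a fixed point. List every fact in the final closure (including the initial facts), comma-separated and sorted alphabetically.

Round 1 — (1), (5), (7), derive stale(item1), has_feathers(item1), open(pingu).
Round 2 — (3), derive valid(item1).
Round 3 — (4), (8), derive cold(pingu), wooden(item1).

cold(pingu), flies(item1), green(item1), has_feathers(item1), hot(item1), locked(pingu), open(pingu), penguin(pingu), red(item1), stale(item1), valid(item1), visible(item1), wooden(item1)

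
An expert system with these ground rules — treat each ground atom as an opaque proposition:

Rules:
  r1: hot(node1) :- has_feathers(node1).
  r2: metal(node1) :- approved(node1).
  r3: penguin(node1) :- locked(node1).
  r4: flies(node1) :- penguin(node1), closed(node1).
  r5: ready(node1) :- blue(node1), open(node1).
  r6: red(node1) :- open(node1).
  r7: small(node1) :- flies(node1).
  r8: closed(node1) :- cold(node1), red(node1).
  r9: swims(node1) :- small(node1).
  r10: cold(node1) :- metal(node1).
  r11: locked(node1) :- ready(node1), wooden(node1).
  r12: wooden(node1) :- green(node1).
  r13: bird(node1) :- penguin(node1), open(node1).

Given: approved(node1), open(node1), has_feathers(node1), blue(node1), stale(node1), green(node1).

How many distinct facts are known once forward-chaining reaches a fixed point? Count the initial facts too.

Round 1: r1 [hot(node1) :- has_feathers(node1).]; r2 [metal(node1) :- approved(node1).]; r5 [ready(node1) :- blue(node1), open(node1).]; r6 [red(node1) :- open(node1).]; r12 [wooden(node1) :- green(node1).]. New: hot(node1), metal(node1), ready(node1), red(node1), wooden(node1).
Round 2: r10 [cold(node1) :- metal(node1).]; r11 [locked(node1) :- ready(node1), wooden(node1).]. New: cold(node1), locked(node1).
Round 3: r3 [penguin(node1) :- locked(node1).]; r8 [closed(node1) :- cold(node1), red(node1).]. New: penguin(node1), closed(node1).
Round 4: r4 [flies(node1) :- penguin(node1), closed(node1).]; r13 [bird(node1) :- penguin(node1), open(node1).]. New: flies(node1), bird(node1).
Round 5: r7 [small(node1) :- flies(node1).]. New: small(node1).
Round 6: r9 [swims(node1) :- small(node1).]. New: swims(node1).
Closure: {approved(node1), bird(node1), blue(node1), closed(node1), cold(node1), flies(node1), green(node1), has_feathers(node1), hot(node1), locked(node1), metal(node1), open(node1), penguin(node1), ready(node1), red(node1), small(node1), stale(node1), swims(node1), wooden(node1)} — 19 facts.

19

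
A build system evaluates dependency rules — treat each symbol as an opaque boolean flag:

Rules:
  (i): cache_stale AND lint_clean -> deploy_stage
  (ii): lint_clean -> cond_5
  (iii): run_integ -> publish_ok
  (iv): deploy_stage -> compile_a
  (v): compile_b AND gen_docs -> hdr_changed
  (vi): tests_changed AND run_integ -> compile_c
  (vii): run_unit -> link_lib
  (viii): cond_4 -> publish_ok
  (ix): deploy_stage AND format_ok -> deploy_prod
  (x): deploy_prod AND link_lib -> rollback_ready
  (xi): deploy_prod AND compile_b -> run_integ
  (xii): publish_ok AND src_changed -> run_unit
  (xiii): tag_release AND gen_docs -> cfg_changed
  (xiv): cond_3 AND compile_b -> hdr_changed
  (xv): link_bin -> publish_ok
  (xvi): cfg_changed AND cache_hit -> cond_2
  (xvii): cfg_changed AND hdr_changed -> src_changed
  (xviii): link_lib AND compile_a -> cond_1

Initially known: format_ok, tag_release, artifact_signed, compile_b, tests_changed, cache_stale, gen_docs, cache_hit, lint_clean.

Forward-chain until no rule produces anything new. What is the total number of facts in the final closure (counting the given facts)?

24

[1] (i) [cache_stale AND lint_clean -> deploy_stage]; (ii) [lint_clean -> cond_5]; (v) [compile_b AND gen_docs -> hdr_changed]; (xiii) [tag_release AND gen_docs -> cfg_changed]. ⇒ new: deploy_stage, cond_5, hdr_changed, cfg_changed.
[2] (iv) [deploy_stage -> compile_a]; (ix) [deploy_stage AND format_ok -> deploy_prod]; (xvi) [cfg_changed AND cache_hit -> cond_2]; (xvii) [cfg_changed AND hdr_changed -> src_changed]. ⇒ new: compile_a, deploy_prod, cond_2, src_changed.
[3] (xi) [deploy_prod AND compile_b -> run_integ]. ⇒ new: run_integ.
[4] (iii) [run_integ -> publish_ok]; (vi) [tests_changed AND run_integ -> compile_c]. ⇒ new: publish_ok, compile_c.
[5] (xii) [publish_ok AND src_changed -> run_unit]. ⇒ new: run_unit.
[6] (vii) [run_unit -> link_lib]. ⇒ new: link_lib.
[7] (x) [deploy_prod AND link_lib -> rollback_ready]; (xviii) [link_lib AND compile_a -> cond_1]. ⇒ new: rollback_ready, cond_1.
Closure: {artifact_signed, cache_hit, cache_stale, cfg_changed, compile_a, compile_b, compile_c, cond_1, cond_2, cond_5, deploy_prod, deploy_stage, format_ok, gen_docs, hdr_changed, link_lib, lint_clean, publish_ok, rollback_ready, run_integ, run_unit, src_changed, tag_release, tests_changed} — 24 facts.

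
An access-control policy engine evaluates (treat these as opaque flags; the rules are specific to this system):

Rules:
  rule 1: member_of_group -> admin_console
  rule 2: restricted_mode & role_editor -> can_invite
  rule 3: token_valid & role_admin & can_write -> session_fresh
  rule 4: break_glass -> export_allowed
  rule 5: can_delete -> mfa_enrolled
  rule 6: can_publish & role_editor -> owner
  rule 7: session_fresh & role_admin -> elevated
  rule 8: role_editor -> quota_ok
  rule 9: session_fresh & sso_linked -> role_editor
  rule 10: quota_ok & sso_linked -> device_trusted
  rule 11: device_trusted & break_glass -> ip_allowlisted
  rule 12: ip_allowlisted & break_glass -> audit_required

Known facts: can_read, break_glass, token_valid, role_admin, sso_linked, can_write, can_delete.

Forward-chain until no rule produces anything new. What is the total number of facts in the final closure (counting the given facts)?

Round 1 fires rule 3, rule 4, rule 5, giving session_fresh, export_allowed, mfa_enrolled.
Round 2 fires rule 7, rule 9, giving elevated, role_editor.
Round 3 fires rule 8, giving quota_ok.
Round 4 fires rule 10, giving device_trusted.
Round 5 fires rule 11, giving ip_allowlisted.
Round 6 fires rule 12, giving audit_required.
Closure: {audit_required, break_glass, can_delete, can_read, can_write, device_trusted, elevated, export_allowed, ip_allowlisted, mfa_enrolled, quota_ok, role_admin, role_editor, session_fresh, sso_linked, token_valid} — 16 facts.

16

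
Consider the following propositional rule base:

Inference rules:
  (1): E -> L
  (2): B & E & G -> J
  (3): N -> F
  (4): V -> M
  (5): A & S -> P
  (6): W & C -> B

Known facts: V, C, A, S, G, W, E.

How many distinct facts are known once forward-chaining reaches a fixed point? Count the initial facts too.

Round 1: (1) [E -> L]; (4) [V -> M]; (5) [A & S -> P]; (6) [W & C -> B]. Adds L, M, P, B.
Round 2: (2) [B & E & G -> J]. Adds J.
Closure: {A, B, C, E, G, J, L, M, P, S, V, W} — 12 facts.

12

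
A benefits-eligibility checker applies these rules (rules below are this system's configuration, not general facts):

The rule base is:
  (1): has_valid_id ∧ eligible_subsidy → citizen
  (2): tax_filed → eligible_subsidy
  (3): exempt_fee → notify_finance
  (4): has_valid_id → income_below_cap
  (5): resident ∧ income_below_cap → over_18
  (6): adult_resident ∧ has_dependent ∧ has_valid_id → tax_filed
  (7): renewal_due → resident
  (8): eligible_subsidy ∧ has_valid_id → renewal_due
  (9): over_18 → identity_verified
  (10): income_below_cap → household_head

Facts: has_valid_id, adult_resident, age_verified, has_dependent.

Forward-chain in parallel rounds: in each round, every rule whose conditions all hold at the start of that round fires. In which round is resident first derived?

Round 1 fires (4), (6), giving income_below_cap, tax_filed.
Round 2 fires (2), (10), giving eligible_subsidy, household_head.
Round 3 fires (1), (8), giving citizen, renewal_due.
Round 4 fires (7), giving resident.
resident first appears in round 4.

4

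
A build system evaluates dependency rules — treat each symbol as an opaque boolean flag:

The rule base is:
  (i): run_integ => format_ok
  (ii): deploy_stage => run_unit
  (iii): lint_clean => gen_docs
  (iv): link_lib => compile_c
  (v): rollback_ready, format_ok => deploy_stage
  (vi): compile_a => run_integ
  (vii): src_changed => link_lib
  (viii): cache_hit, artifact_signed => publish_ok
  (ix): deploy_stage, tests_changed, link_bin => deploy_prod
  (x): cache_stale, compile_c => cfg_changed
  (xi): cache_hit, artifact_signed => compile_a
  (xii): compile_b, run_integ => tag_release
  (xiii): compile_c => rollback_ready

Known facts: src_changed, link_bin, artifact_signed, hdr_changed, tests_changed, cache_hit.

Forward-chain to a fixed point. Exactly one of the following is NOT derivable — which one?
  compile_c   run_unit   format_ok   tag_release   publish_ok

tag_release

Round 1: (vii) [src_changed => link_lib]; (viii) [cache_hit, artifact_signed => publish_ok]; (xi) [cache_hit, artifact_signed => compile_a]. New: link_lib, publish_ok, compile_a.
Round 2: (iv) [link_lib => compile_c]; (vi) [compile_a => run_integ]. New: compile_c, run_integ.
Round 3: (i) [run_integ => format_ok]; (xiii) [compile_c => rollback_ready]. New: format_ok, rollback_ready.
Round 4: (v) [rollback_ready, format_ok => deploy_stage]. New: deploy_stage.
Round 5: (ii) [deploy_stage => run_unit]; (ix) [deploy_stage, tests_changed, link_bin => deploy_prod]. New: run_unit, deploy_prod.
Derived: publish_ok (round 1), run_unit (round 5), format_ok (round 3), compile_c (round 2). tag_release never appears in any round.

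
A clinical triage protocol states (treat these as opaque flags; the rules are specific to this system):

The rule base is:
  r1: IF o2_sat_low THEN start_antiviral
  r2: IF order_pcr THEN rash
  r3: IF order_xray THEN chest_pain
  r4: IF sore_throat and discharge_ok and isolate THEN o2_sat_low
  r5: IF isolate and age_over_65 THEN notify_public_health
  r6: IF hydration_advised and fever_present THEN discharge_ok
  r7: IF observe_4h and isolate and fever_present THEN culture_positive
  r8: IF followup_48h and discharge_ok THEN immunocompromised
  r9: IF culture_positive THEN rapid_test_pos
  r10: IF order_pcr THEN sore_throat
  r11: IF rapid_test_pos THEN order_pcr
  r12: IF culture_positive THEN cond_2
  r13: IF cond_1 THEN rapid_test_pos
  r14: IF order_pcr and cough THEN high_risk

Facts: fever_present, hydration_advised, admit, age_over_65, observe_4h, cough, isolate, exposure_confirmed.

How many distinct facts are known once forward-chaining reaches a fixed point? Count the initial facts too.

19

Round 1: r5 [IF isolate and age_over_65 THEN notify_public_health]; r6 [IF hydration_advised and fever_present THEN discharge_ok]; r7 [IF observe_4h and isolate and fever_present THEN culture_positive]. Adds notify_public_health, discharge_ok, culture_positive.
Round 2: r9 [IF culture_positive THEN rapid_test_pos]; r12 [IF culture_positive THEN cond_2]. Adds rapid_test_pos, cond_2.
Round 3: r11 [IF rapid_test_pos THEN order_pcr]. Adds order_pcr.
Round 4: r2 [IF order_pcr THEN rash]; r10 [IF order_pcr THEN sore_throat]; r14 [IF order_pcr and cough THEN high_risk]. Adds rash, sore_throat, high_risk.
Round 5: r4 [IF sore_throat and discharge_ok and isolate THEN o2_sat_low]. Adds o2_sat_low.
Round 6: r1 [IF o2_sat_low THEN start_antiviral]. Adds start_antiviral.
Closure: {admit, age_over_65, cond_2, cough, culture_positive, discharge_ok, exposure_confirmed, fever_present, high_risk, hydration_advised, isolate, notify_public_health, o2_sat_low, observe_4h, order_pcr, rapid_test_pos, rash, sore_throat, start_antiviral} — 19 facts.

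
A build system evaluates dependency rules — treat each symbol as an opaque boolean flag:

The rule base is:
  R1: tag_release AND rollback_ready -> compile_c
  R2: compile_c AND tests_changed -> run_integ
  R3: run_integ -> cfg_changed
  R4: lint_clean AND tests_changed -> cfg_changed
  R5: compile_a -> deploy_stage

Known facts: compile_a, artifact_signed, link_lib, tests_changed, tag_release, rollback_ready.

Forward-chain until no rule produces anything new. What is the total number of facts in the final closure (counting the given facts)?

Round 1: R1 [tag_release AND rollback_ready -> compile_c]; R5 [compile_a -> deploy_stage]. Adds compile_c, deploy_stage.
Round 2: R2 [compile_c AND tests_changed -> run_integ]. Adds run_integ.
Round 3: R3 [run_integ -> cfg_changed]. Adds cfg_changed.
Closure: {artifact_signed, cfg_changed, compile_a, compile_c, deploy_stage, link_lib, rollback_ready, run_integ, tag_release, tests_changed} — 10 facts.

10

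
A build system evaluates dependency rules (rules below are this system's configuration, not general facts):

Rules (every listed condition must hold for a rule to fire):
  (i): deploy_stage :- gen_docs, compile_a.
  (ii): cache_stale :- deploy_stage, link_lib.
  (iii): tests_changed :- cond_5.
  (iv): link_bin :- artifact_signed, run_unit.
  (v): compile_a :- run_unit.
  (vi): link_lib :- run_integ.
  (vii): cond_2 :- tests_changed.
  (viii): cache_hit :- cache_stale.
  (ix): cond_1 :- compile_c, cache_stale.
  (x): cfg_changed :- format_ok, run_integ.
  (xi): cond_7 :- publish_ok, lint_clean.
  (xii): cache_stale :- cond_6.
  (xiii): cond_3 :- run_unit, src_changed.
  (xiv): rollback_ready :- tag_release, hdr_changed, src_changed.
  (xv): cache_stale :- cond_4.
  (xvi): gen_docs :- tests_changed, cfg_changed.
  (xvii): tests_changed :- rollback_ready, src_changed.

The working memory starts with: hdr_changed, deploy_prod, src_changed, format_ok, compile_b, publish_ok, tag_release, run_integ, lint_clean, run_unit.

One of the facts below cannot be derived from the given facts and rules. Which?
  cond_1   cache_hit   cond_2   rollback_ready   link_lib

Round 1: (v) [compile_a :- run_unit.]; (vi) [link_lib :- run_integ.]; (x) [cfg_changed :- format_ok, run_integ.]; (xi) [cond_7 :- publish_ok, lint_clean.]; (xiii) [cond_3 :- run_unit, src_changed.]; (xiv) [rollback_ready :- tag_release, hdr_changed, src_changed.]. New: compile_a, link_lib, cfg_changed, cond_7, cond_3, rollback_ready.
Round 2: (xvii) [tests_changed :- rollback_ready, src_changed.]. New: tests_changed.
Round 3: (vii) [cond_2 :- tests_changed.]; (xvi) [gen_docs :- tests_changed, cfg_changed.]. New: cond_2, gen_docs.
Round 4: (i) [deploy_stage :- gen_docs, compile_a.]. New: deploy_stage.
Round 5: (ii) [cache_stale :- deploy_stage, link_lib.]. New: cache_stale.
Round 6: (viii) [cache_hit :- cache_stale.]. New: cache_hit.
Derived: cache_hit (round 6), rollback_ready (round 1), link_lib (round 1), cond_2 (round 3). cond_1 never appears in any round.

cond_1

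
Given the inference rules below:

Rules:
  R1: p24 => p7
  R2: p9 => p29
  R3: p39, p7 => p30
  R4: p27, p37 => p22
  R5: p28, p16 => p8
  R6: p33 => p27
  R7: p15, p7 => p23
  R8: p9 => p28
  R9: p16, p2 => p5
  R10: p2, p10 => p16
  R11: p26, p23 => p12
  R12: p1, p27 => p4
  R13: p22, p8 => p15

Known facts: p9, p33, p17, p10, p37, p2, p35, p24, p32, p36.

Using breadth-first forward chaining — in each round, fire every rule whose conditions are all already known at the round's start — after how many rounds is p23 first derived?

Round 1 — R1, R2, R6, R8, R10, derive p7, p29, p27, p28, p16.
Round 2 — R4, R5, R9, derive p22, p8, p5.
Round 3 — R13, derive p15.
Round 4 — R7, derive p23.
p23 first appears in round 4.

4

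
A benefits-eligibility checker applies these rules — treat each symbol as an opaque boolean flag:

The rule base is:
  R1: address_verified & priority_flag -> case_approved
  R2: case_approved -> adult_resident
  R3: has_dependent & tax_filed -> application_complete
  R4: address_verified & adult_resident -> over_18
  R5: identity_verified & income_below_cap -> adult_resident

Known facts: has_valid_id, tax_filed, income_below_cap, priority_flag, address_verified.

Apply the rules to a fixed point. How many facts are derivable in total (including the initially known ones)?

Round 1: R1 [address_verified & priority_flag -> case_approved]. Adds case_approved.
Round 2: R2 [case_approved -> adult_resident]. Adds adult_resident.
Round 3: R4 [address_verified & adult_resident -> over_18]. Adds over_18.
Closure: {address_verified, adult_resident, case_approved, has_valid_id, income_below_cap, over_18, priority_flag, tax_filed} — 8 facts.

8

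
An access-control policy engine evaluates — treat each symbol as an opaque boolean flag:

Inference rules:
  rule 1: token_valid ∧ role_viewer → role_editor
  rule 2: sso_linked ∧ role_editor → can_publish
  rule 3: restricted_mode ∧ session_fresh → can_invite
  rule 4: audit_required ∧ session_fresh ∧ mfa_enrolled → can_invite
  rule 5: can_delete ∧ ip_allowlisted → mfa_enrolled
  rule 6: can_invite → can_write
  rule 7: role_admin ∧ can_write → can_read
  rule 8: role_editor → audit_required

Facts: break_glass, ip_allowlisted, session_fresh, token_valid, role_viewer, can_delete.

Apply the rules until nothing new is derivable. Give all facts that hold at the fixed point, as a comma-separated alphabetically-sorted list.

Round 1: rule 1 [token_valid ∧ role_viewer → role_editor]; rule 5 [can_delete ∧ ip_allowlisted → mfa_enrolled]. Adds role_editor, mfa_enrolled.
Round 2: rule 8 [role_editor → audit_required]. Adds audit_required.
Round 3: rule 4 [audit_required ∧ session_fresh ∧ mfa_enrolled → can_invite]. Adds can_invite.
Round 4: rule 6 [can_invite → can_write]. Adds can_write.

audit_required, break_glass, can_delete, can_invite, can_write, ip_allowlisted, mfa_enrolled, role_editor, role_viewer, session_fresh, token_valid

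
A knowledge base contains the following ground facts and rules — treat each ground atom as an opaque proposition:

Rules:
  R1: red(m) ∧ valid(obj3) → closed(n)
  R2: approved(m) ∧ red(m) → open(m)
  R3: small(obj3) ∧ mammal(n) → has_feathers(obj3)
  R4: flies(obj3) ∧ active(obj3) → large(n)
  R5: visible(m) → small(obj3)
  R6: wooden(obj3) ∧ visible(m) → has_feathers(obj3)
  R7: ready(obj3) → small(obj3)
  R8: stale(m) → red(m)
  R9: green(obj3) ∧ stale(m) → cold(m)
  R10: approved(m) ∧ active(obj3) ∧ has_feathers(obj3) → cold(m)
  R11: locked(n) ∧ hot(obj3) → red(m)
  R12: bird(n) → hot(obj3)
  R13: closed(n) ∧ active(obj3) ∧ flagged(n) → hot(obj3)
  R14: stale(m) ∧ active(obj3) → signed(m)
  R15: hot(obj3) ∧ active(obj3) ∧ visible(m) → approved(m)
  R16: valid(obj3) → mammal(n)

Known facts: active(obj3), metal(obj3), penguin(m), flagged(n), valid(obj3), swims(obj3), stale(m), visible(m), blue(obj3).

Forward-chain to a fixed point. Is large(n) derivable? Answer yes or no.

no

Round 1: R5 [visible(m) → small(obj3)]; R8 [stale(m) → red(m)]; R14 [stale(m) ∧ active(obj3) → signed(m)]; R16 [valid(obj3) → mammal(n)]. Adds small(obj3), red(m), signed(m), mammal(n).
Round 2: R1 [red(m) ∧ valid(obj3) → closed(n)]; R3 [small(obj3) ∧ mammal(n) → has_feathers(obj3)]. Adds closed(n), has_feathers(obj3).
Round 3: R13 [closed(n) ∧ active(obj3) ∧ flagged(n) → hot(obj3)]. Adds hot(obj3).
Round 4: R15 [hot(obj3) ∧ active(obj3) ∧ visible(m) → approved(m)]. Adds approved(m).
Round 5: R2 [approved(m) ∧ red(m) → open(m)]; R10 [approved(m) ∧ active(obj3) ∧ has_feathers(obj3) → cold(m)]. Adds open(m), cold(m).
Fixed point reached. large(n) is concluded only by R4; R4 needs flies(obj3) (never derived).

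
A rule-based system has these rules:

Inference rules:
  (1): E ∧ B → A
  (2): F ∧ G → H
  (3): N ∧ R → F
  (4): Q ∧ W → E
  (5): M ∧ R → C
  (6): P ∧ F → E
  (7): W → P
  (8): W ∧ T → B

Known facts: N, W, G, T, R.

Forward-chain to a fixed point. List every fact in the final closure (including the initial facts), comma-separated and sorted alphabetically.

Round 1: (3) [N ∧ R → F]; (7) [W → P]; (8) [W ∧ T → B]. Adds F, P, B.
Round 2: (2) [F ∧ G → H]; (6) [P ∧ F → E]. Adds H, E.
Round 3: (1) [E ∧ B → A]. Adds A.

A, B, E, F, G, H, N, P, R, T, W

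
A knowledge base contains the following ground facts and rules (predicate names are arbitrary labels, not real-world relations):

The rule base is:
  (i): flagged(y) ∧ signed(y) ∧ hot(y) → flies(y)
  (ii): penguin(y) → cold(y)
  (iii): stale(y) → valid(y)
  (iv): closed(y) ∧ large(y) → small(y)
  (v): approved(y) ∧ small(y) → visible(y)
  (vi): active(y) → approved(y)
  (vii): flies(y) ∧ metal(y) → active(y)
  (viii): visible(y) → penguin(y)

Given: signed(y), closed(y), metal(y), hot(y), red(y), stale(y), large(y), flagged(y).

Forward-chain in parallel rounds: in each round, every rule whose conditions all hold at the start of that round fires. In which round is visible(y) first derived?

4

Round 1 — (i), (iii), (iv), derive flies(y), valid(y), small(y).
Round 2 — (vii), derive active(y).
Round 3 — (vi), derive approved(y).
Round 4 — (v), derive visible(y).
visible(y) first appears in round 4.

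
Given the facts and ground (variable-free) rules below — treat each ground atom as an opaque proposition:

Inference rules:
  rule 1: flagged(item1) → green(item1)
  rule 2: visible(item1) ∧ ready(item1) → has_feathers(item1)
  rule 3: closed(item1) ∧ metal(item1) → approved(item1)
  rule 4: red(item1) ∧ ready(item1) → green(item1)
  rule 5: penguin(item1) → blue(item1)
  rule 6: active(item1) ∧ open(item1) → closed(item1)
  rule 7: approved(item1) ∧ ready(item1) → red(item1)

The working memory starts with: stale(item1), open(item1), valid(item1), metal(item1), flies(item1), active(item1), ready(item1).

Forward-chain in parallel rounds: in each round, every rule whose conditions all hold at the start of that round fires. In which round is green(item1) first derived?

4

Round 1: rule 6 [active(item1) ∧ open(item1) → closed(item1)]. Adds closed(item1).
Round 2: rule 3 [closed(item1) ∧ metal(item1) → approved(item1)]. Adds approved(item1).
Round 3: rule 7 [approved(item1) ∧ ready(item1) → red(item1)]. Adds red(item1).
Round 4: rule 4 [red(item1) ∧ ready(item1) → green(item1)]. Adds green(item1).
green(item1) first appears in round 4.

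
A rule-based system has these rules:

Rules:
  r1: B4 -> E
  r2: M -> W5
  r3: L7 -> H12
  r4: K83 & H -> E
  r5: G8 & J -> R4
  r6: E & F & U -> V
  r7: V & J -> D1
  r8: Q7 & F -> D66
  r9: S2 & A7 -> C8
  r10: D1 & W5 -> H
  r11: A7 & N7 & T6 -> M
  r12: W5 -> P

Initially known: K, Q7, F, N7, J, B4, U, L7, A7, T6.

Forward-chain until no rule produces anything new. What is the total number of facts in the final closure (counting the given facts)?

19

[1] r1 [B4 -> E]; r3 [L7 -> H12]; r8 [Q7 & F -> D66]; r11 [A7 & N7 & T6 -> M]. ⇒ new: E, H12, D66, M.
[2] r2 [M -> W5]; r6 [E & F & U -> V]. ⇒ new: W5, V.
[3] r7 [V & J -> D1]; r12 [W5 -> P]. ⇒ new: D1, P.
[4] r10 [D1 & W5 -> H]. ⇒ new: H.
Closure: {A7, B4, D1, D66, E, F, H, H12, J, K, L7, M, N7, P, Q7, T6, U, V, W5} — 19 facts.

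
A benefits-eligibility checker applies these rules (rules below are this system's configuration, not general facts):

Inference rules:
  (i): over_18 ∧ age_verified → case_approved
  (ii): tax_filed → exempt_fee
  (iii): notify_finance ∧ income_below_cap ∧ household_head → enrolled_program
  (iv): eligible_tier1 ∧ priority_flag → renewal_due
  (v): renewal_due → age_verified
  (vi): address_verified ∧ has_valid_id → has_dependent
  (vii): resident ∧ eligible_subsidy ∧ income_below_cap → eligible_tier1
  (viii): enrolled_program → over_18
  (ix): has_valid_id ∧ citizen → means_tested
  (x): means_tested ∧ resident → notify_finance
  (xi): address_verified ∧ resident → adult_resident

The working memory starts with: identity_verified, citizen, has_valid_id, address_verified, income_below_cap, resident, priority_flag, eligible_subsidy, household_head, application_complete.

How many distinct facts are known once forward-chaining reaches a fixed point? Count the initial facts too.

Round 1 — (vi), (vii), (ix), (xi), derive has_dependent, eligible_tier1, means_tested, adult_resident.
Round 2 — (iv), (x), derive renewal_due, notify_finance.
Round 3 — (iii), (v), derive enrolled_program, age_verified.
Round 4 — (viii), derive over_18.
Round 5 — (i), derive case_approved.
Closure: {address_verified, adult_resident, age_verified, application_complete, case_approved, citizen, eligible_subsidy, eligible_tier1, enrolled_program, has_dependent, has_valid_id, household_head, identity_verified, income_below_cap, means_tested, notify_finance, over_18, priority_flag, renewal_due, resident} — 20 facts.

20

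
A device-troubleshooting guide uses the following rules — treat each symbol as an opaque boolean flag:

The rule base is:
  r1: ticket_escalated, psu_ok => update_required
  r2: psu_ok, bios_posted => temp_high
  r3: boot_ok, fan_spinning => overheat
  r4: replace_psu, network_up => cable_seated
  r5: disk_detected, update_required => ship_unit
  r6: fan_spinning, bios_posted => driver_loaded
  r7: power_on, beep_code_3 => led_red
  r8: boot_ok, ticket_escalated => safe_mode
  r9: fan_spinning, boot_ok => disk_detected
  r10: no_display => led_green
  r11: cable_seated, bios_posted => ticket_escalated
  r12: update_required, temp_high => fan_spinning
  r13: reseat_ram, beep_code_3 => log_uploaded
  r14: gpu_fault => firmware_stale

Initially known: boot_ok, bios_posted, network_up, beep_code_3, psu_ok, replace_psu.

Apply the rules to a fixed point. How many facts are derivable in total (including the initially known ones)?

Round 1: r2 [psu_ok, bios_posted => temp_high]; r4 [replace_psu, network_up => cable_seated]. New: temp_high, cable_seated.
Round 2: r11 [cable_seated, bios_posted => ticket_escalated]. New: ticket_escalated.
Round 3: r1 [ticket_escalated, psu_ok => update_required]; r8 [boot_ok, ticket_escalated => safe_mode]. New: update_required, safe_mode.
Round 4: r12 [update_required, temp_high => fan_spinning]. New: fan_spinning.
Round 5: r3 [boot_ok, fan_spinning => overheat]; r6 [fan_spinning, bios_posted => driver_loaded]; r9 [fan_spinning, boot_ok => disk_detected]. New: overheat, driver_loaded, disk_detected.
Round 6: r5 [disk_detected, update_required => ship_unit]. New: ship_unit.
Closure: {beep_code_3, bios_posted, boot_ok, cable_seated, disk_detected, driver_loaded, fan_spinning, network_up, overheat, psu_ok, replace_psu, safe_mode, ship_unit, temp_high, ticket_escalated, update_required} — 16 facts.

16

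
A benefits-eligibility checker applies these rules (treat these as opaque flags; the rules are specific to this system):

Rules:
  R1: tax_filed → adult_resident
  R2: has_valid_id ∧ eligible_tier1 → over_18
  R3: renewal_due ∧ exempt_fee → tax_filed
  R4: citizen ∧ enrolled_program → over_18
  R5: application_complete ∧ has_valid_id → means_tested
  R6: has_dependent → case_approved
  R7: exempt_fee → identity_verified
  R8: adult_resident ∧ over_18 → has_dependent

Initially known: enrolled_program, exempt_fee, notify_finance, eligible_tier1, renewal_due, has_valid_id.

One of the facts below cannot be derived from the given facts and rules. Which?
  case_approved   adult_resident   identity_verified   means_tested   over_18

Round 1 — R2, R3, R7, derive over_18, tax_filed, identity_verified.
Round 2 — R1, derive adult_resident.
Round 3 — R8, derive has_dependent.
Round 4 — R6, derive case_approved.
Derived: over_18 (round 1), identity_verified (round 1), adult_resident (round 2), case_approved (round 4). means_tested never appears in any round.

means_tested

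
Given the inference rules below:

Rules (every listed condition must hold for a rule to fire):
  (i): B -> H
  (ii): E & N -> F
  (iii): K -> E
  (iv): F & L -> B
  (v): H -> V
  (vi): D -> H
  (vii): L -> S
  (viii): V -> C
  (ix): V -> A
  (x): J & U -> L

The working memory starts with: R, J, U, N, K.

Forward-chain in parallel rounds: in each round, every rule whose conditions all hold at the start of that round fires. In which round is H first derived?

4

Round 1: (iii) [K -> E]; (x) [J & U -> L]. Adds E, L.
Round 2: (ii) [E & N -> F]; (vii) [L -> S]. Adds F, S.
Round 3: (iv) [F & L -> B]. Adds B.
Round 4: (i) [B -> H]. Adds H.
H first appears in round 4.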